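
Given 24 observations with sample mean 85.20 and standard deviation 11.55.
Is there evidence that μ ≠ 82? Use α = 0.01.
One-sample t-test:
H₀: μ = 82
H₁: μ ≠ 82
df = n - 1 = 23
t = (x̄ - μ₀) / (s/√n) = (85.20 - 82) / (11.55/√24) = 1.357
p-value = 0.1879

Since p-value > α = 0.01, we fail to reject H₀.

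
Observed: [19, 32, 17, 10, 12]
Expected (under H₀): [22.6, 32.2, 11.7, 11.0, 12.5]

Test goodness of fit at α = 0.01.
Chi-square goodness of fit test:
H₀: observed counts match expected distribution
H₁: observed counts differ from expected distribution
df = k - 1 = 4
χ² = Σ(O - E)²/E
   = (19 - 22.6)²/22.6 + (32 - 32.2)²/32.2 + (17 - 11.7)²/11.7 + (10 - 11.0)²/11.0 + (12 - 12.5)²/12.5
   = 0.573 + 0.001 + 2.401 + 0.091 + 0.020
   = 3.09
p-value = 0.5435

Since p-value > α = 0.01, we fail to reject H₀.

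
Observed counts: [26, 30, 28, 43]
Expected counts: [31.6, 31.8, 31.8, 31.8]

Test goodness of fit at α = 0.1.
Chi-square goodness of fit test:
H₀: observed counts match expected distribution
H₁: observed counts differ from expected distribution
df = k - 1 = 3
χ² = Σ(O - E)²/E
   = (26 - 31.6)²/31.6 + (30 - 31.8)²/31.8 + (28 - 31.8)²/31.8 + (43 - 31.8)²/31.8
   = 0.992 + 0.102 + 0.454 + 3.945
   = 5.49
p-value = 0.1391

Since p-value > α = 0.1, we fail to reject H₀.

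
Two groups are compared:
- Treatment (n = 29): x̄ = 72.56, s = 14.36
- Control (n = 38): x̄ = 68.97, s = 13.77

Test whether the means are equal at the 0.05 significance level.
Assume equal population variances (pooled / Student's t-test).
Student's two-sample t-test (equal variances):
H₀: μ₁ = μ₂
H₁: μ₁ ≠ μ₂
df = n₁ + n₂ - 2 = 65
Pooled variance s_p² = [(n₁-1)s₁² + (n₂-1)s₂²] / (n₁ + n₂ - 2) = [(28)(14.36²) + (37)(13.77²)] / 65 = 196.7622
SE = √(s_p²(1/n₁ + 1/n₂)) = √(196.7622 × (1/29 + 1/38)) = 3.4587
t = (x̄₁ - x̄₂) / SE = (72.56 - 68.97) / 3.4587 = 3.59 / 3.4587 = 1.038
p-value = 0.3031

Since p-value > α = 0.05, we fail to reject H₀.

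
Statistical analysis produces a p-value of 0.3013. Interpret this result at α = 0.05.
Since p = 0.3013 > α = 0.05, fail to reject H₀.
There is insufficient evidence to reject the null hypothesis; the result is not statistically significant at the 0.05 level.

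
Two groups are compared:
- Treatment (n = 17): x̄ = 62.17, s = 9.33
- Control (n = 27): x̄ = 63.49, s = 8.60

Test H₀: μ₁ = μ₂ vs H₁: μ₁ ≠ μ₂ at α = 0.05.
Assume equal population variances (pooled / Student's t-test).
Student's two-sample t-test (equal variances):
H₀: μ₁ = μ₂
H₁: μ₁ ≠ μ₂
df = n₁ + n₂ - 2 = 42
Pooled variance s_p² = [(n₁-1)s₁² + (n₂-1)s₂²] / (n₁ + n₂ - 2) = [(16)(9.33²) + (26)(8.60²)] / 42 = 78.9462
SE = √(s_p²(1/n₁ + 1/n₂)) = √(78.9462 × (1/17 + 1/27)) = 2.7510
t = (x̄₁ - x̄₂) / SE = (62.17 - 63.49) / 2.7510 = -1.32 / 2.7510 = -0.480
p-value = 0.6338

Since p-value > α = 0.05, we fail to reject H₀.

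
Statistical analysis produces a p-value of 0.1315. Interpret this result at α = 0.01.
Since p = 0.1315 > α = 0.01, fail to reject H₀.
There is insufficient evidence to reject the null hypothesis; the result is not statistically significant at the 0.01 level.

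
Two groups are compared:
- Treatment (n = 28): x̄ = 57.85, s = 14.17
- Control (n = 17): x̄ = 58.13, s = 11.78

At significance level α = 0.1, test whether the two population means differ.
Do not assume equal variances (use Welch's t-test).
Welch's two-sample t-test:
H₀: μ₁ = μ₂
H₁: μ₁ ≠ μ₂
s₁²/n₁ = 14.17²/28 = 7.1710,  s₂²/n₂ = 11.78²/17 = 8.1628
SE = √(s₁²/n₁ + s₂²/n₂) = √(7.1710 + 8.1628) = 3.9158
df (Welch-Satterthwaite) = (s₁²/n₁ + s₂²/n₂)² / [(s₁²/n₁)²/(n₁-1) + (s₂²/n₂)²/(n₂-1)] ≈ 38.74
t = (x̄₁ - x̄₂) / SE = (57.85 - 58.13) / 3.9158 = -0.28 / 3.9158 = -0.072
p-value = 0.9434

Since p-value > α = 0.1, we fail to reject H₀.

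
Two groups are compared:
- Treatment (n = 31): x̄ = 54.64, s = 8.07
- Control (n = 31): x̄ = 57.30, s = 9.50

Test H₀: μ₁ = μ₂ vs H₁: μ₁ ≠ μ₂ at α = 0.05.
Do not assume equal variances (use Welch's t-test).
Welch's two-sample t-test:
H₀: μ₁ = μ₂
H₁: μ₁ ≠ μ₂
s₁²/n₁ = 8.07²/31 = 2.1008,  s₂²/n₂ = 9.50²/31 = 2.9113
SE = √(s₁²/n₁ + s₂²/n₂) = √(2.1008 + 2.9113) = 2.2388
df (Welch-Satterthwaite) = (s₁²/n₁ + s₂²/n₂)² / [(s₁²/n₁)²/(n₁-1) + (s₂²/n₂)²/(n₂-1)] ≈ 58.47
t = (x̄₁ - x̄₂) / SE = (54.64 - 57.30) / 2.2388 = -2.66 / 2.2388 = -1.188
p-value = 0.2396

Since p-value > α = 0.05, we fail to reject H₀.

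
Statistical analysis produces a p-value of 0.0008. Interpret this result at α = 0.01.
Since p = 0.0008 < α = 0.01, reject H₀.
There is sufficient evidence to reject the null hypothesis; the result is statistically significant at the 0.01 level.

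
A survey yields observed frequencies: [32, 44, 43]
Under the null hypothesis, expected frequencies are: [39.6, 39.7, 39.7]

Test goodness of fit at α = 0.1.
Chi-square goodness of fit test:
H₀: observed counts match expected distribution
H₁: observed counts differ from expected distribution
df = k - 1 = 2
χ² = Σ(O - E)²/E
   = (32 - 39.6)²/39.6 + (44 - 39.7)²/39.7 + (43 - 39.7)²/39.7
   = 1.459 + 0.466 + 0.274
   = 2.20
p-value = 0.3331

Since p-value > α = 0.1, we fail to reject H₀.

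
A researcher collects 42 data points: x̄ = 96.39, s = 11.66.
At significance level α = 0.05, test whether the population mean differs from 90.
One-sample t-test:
H₀: μ = 90
H₁: μ ≠ 90
df = n - 1 = 41
t = (x̄ - μ₀) / (s/√n) = (96.39 - 90) / (11.66/√42) = 3.552
p-value = 0.0010

Since p-value < α = 0.05, we reject H₀.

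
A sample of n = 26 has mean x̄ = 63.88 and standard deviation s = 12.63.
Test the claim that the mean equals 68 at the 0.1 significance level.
One-sample t-test:
H₀: μ = 68
H₁: μ ≠ 68
df = n - 1 = 25
t = (x̄ - μ₀) / (s/√n) = (63.88 - 68) / (12.63/√26) = -1.663
p-value = 0.1087

Since p-value > α = 0.1, we fail to reject H₀.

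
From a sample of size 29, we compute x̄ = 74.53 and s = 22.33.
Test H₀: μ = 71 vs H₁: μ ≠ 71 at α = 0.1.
One-sample t-test:
H₀: μ = 71
H₁: μ ≠ 71
df = n - 1 = 28
t = (x̄ - μ₀) / (s/√n) = (74.53 - 71) / (22.33/√29) = 0.851
p-value = 0.4018

Since p-value > α = 0.1, we fail to reject H₀.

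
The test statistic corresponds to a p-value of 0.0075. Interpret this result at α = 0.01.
Since p = 0.0075 < α = 0.01, reject H₀.
There is sufficient evidence to reject the null hypothesis; the result is statistically significant at the 0.01 level.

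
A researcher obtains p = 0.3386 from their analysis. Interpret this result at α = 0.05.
Since p = 0.3386 > α = 0.05, fail to reject H₀.
There is insufficient evidence to reject the null hypothesis; the result is not statistically significant at the 0.05 level.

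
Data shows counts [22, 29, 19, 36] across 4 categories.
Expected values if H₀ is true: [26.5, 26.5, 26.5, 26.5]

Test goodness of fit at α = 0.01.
Chi-square goodness of fit test:
H₀: observed counts match expected distribution
H₁: observed counts differ from expected distribution
df = k - 1 = 3
χ² = Σ(O - E)²/E
   = (22 - 26.5)²/26.5 + (29 - 26.5)²/26.5 + (19 - 26.5)²/26.5 + (36 - 26.5)²/26.5
   = 0.764 + 0.236 + 2.123 + 3.406
   = 6.53
p-value = 0.0886

Since p-value > α = 0.01, we fail to reject H₀.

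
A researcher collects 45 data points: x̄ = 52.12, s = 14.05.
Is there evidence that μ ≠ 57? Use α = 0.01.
One-sample t-test:
H₀: μ = 57
H₁: μ ≠ 57
df = n - 1 = 44
t = (x̄ - μ₀) / (s/√n) = (52.12 - 57) / (14.05/√45) = -2.330
p-value = 0.0245

Since p-value > α = 0.01, we fail to reject H₀.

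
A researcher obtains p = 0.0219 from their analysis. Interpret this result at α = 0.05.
Since p = 0.0219 < α = 0.05, reject H₀.
There is sufficient evidence to reject the null hypothesis; the result is statistically significant at the 0.05 level.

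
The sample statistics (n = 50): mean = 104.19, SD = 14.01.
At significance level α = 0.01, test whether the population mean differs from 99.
One-sample t-test:
H₀: μ = 99
H₁: μ ≠ 99
df = n - 1 = 49
t = (x̄ - μ₀) / (s/√n) = (104.19 - 99) / (14.01/√50) = 2.619
p-value = 0.0117

Since p-value > α = 0.01, we fail to reject H₀.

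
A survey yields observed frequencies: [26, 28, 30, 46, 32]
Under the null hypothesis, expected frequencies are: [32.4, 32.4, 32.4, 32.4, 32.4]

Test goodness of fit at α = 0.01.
Chi-square goodness of fit test:
H₀: observed counts match expected distribution
H₁: observed counts differ from expected distribution
df = k - 1 = 4
χ² = Σ(O - E)²/E
   = (26 - 32.4)²/32.4 + (28 - 32.4)²/32.4 + (30 - 32.4)²/32.4 + (46 - 32.4)²/32.4 + (32 - 32.4)²/32.4
   = 1.264 + 0.598 + 0.178 + 5.709 + 0.005
   = 7.75
p-value = 0.1011

Since p-value > α = 0.01, we fail to reject H₀.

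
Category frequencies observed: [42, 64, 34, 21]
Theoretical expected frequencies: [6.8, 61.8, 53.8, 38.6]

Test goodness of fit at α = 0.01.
Chi-square goodness of fit test:
H₀: observed counts match expected distribution
H₁: observed counts differ from expected distribution
df = k - 1 = 3
χ² = Σ(O - E)²/E
   = (42 - 6.8)²/6.8 + (64 - 61.8)²/61.8 + (34 - 53.8)²/53.8 + (21 - 38.6)²/38.6
   = 182.212 + 0.078 + 7.287 + 8.025
   = 197.60
p-value < 0.0001

Since p-value < α = 0.01, we reject H₀.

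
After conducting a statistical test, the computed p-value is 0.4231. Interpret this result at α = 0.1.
Since p = 0.4231 > α = 0.1, fail to reject H₀.
There is insufficient evidence to reject the null hypothesis; the result is not statistically significant at the 0.1 level.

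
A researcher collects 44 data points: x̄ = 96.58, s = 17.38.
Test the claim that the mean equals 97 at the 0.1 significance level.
One-sample t-test:
H₀: μ = 97
H₁: μ ≠ 97
df = n - 1 = 43
t = (x̄ - μ₀) / (s/√n) = (96.58 - 97) / (17.38/√44) = -0.160
p-value = 0.8734

Since p-value > α = 0.1, we fail to reject H₀.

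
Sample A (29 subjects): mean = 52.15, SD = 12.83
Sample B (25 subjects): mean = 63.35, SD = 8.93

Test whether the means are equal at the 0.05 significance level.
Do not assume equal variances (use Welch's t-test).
Welch's two-sample t-test:
H₀: μ₁ = μ₂
H₁: μ₁ ≠ μ₂
s₁²/n₁ = 12.83²/29 = 5.6762,  s₂²/n₂ = 8.93²/25 = 3.1898
SE = √(s₁²/n₁ + s₂²/n₂) = √(5.6762 + 3.1898) = 2.9776
df (Welch-Satterthwaite) = (s₁²/n₁ + s₂²/n₂)² / [(s₁²/n₁)²/(n₁-1) + (s₂²/n₂)²/(n₂-1)] ≈ 49.92
t = (x̄₁ - x̄₂) / SE = (52.15 - 63.35) / 2.9776 = -11.20 / 2.9776 = -3.761
p-value = 0.0004

Since p-value < α = 0.05, we reject H₀.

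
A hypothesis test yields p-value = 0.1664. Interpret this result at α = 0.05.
Since p = 0.1664 > α = 0.05, fail to reject H₀.
There is insufficient evidence to reject the null hypothesis; the result is not statistically significant at the 0.05 level.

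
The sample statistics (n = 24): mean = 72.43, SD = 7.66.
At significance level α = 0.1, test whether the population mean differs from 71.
One-sample t-test:
H₀: μ = 71
H₁: μ ≠ 71
df = n - 1 = 23
t = (x̄ - μ₀) / (s/√n) = (72.43 - 71) / (7.66/√24) = 0.915
p-value = 0.3699

Since p-value > α = 0.1, we fail to reject H₀.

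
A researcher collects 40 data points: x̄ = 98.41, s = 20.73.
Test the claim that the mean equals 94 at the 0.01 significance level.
One-sample t-test:
H₀: μ = 94
H₁: μ ≠ 94
df = n - 1 = 39
t = (x̄ - μ₀) / (s/√n) = (98.41 - 94) / (20.73/√40) = 1.345
p-value = 0.1862

Since p-value > α = 0.01, we fail to reject H₀.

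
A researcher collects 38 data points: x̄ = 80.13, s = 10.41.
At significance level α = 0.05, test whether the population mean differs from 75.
One-sample t-test:
H₀: μ = 75
H₁: μ ≠ 75
df = n - 1 = 37
t = (x̄ - μ₀) / (s/√n) = (80.13 - 75) / (10.41/√38) = 3.038
p-value = 0.0044

Since p-value < α = 0.05, we reject H₀.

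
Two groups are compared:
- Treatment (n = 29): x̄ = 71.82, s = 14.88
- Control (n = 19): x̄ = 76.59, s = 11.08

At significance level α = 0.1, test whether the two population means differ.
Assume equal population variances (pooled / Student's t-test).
Student's two-sample t-test (equal variances):
H₀: μ₁ = μ₂
H₁: μ₁ ≠ μ₂
df = n₁ + n₂ - 2 = 46
Pooled variance s_p² = [(n₁-1)s₁² + (n₂-1)s₂²] / (n₁ + n₂ - 2) = [(28)(14.88²) + (18)(11.08²)] / 46 = 182.8130
SE = √(s_p²(1/n₁ + 1/n₂)) = √(182.8130 × (1/29 + 1/19)) = 3.9907
t = (x̄₁ - x̄₂) / SE = (71.82 - 76.59) / 3.9907 = -4.77 / 3.9907 = -1.195
p-value = 0.2381

Since p-value > α = 0.1, we fail to reject H₀.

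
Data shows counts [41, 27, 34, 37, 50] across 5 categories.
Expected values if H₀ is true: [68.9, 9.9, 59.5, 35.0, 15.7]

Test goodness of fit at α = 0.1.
Chi-square goodness of fit test:
H₀: observed counts match expected distribution
H₁: observed counts differ from expected distribution
df = k - 1 = 4
χ² = Σ(O - E)²/E
   = (41 - 68.9)²/68.9 + (27 - 9.9)²/9.9 + (34 - 59.5)²/59.5 + (37 - 35.0)²/35.0 + (50 - 15.7)²/15.7
   = 11.298 + 29.536 + 10.929 + 0.114 + 74.936
   = 126.81
p-value < 0.0001

Since p-value < α = 0.1, we reject H₀.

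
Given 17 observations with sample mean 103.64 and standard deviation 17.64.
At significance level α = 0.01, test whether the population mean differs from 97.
One-sample t-test:
H₀: μ = 97
H₁: μ ≠ 97
df = n - 1 = 16
t = (x̄ - μ₀) / (s/√n) = (103.64 - 97) / (17.64/√17) = 1.552
p-value = 0.1402

Since p-value > α = 0.01, we fail to reject H₀.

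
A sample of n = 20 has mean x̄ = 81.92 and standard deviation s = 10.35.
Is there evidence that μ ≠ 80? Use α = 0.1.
One-sample t-test:
H₀: μ = 80
H₁: μ ≠ 80
df = n - 1 = 19
t = (x̄ - μ₀) / (s/√n) = (81.92 - 80) / (10.35/√20) = 0.830
p-value = 0.4171

Since p-value > α = 0.1, we fail to reject H₀.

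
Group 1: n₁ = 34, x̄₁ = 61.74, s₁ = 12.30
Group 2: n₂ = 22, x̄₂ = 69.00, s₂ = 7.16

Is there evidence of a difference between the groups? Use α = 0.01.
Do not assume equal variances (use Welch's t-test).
Welch's two-sample t-test:
H₀: μ₁ = μ₂
H₁: μ₁ ≠ μ₂
s₁²/n₁ = 12.30²/34 = 4.4497,  s₂²/n₂ = 7.16²/22 = 2.3303
SE = √(s₁²/n₁ + s₂²/n₂) = √(4.4497 + 2.3303) = 2.6038
df (Welch-Satterthwaite) = (s₁²/n₁ + s₂²/n₂)² / [(s₁²/n₁)²/(n₁-1) + (s₂²/n₂)²/(n₂-1)] ≈ 53.54
t = (x̄₁ - x̄₂) / SE = (61.74 - 69.00) / 2.6038 = -7.26 / 2.6038 = -2.788
p-value = 0.0073

Since p-value < α = 0.01, we reject H₀.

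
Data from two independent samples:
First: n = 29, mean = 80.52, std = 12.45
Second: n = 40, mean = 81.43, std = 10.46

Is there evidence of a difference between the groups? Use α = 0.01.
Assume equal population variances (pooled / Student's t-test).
Student's two-sample t-test (equal variances):
H₀: μ₁ = μ₂
H₁: μ₁ ≠ μ₂
df = n₁ + n₂ - 2 = 67
Pooled variance s_p² = [(n₁-1)s₁² + (n₂-1)s₂²] / (n₁ + n₂ - 2) = [(28)(12.45²) + (39)(10.46²)] / 67 = 128.4645
SE = √(s_p²(1/n₁ + 1/n₂)) = √(128.4645 × (1/29 + 1/40)) = 2.7643
t = (x̄₁ - x̄₂) / SE = (80.52 - 81.43) / 2.7643 = -0.91 / 2.7643 = -0.329
p-value = 0.7430

Since p-value > α = 0.01, we fail to reject H₀.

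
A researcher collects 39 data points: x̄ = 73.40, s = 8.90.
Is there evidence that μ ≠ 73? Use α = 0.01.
One-sample t-test:
H₀: μ = 73
H₁: μ ≠ 73
df = n - 1 = 38
t = (x̄ - μ₀) / (s/√n) = (73.40 - 73) / (8.90/√39) = 0.281
p-value = 0.7805

Since p-value > α = 0.01, we fail to reject H₀.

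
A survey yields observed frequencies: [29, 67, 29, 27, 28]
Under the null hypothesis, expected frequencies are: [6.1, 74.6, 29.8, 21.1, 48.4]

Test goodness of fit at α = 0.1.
Chi-square goodness of fit test:
H₀: observed counts match expected distribution
H₁: observed counts differ from expected distribution
df = k - 1 = 4
χ² = Σ(O - E)²/E
   = (29 - 6.1)²/6.1 + (67 - 74.6)²/74.6 + (29 - 29.8)²/29.8 + (27 - 21.1)²/21.1 + (28 - 48.4)²/48.4
   = 85.969 + 0.774 + 0.021 + 1.650 + 8.598
   = 97.01
p-value < 0.0001

Since p-value < α = 0.1, we reject H₀.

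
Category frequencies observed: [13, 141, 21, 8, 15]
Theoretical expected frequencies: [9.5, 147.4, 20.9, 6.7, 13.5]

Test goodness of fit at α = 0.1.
Chi-square goodness of fit test:
H₀: observed counts match expected distribution
H₁: observed counts differ from expected distribution
df = k - 1 = 4
χ² = Σ(O - E)²/E
   = (13 - 9.5)²/9.5 + (141 - 147.4)²/147.4 + (21 - 20.9)²/20.9 + (8 - 6.7)²/6.7 + (15 - 13.5)²/13.5
   = 1.289 + 0.278 + 0.000 + 0.252 + 0.167
   = 1.99
p-value = 0.7382

Since p-value > α = 0.1, we fail to reject H₀.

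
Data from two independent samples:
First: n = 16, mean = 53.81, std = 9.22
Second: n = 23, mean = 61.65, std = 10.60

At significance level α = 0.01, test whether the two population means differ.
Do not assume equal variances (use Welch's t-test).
Welch's two-sample t-test:
H₀: μ₁ = μ₂
H₁: μ₁ ≠ μ₂
s₁²/n₁ = 9.22²/16 = 5.3130,  s₂²/n₂ = 10.60²/23 = 4.8852
SE = √(s₁²/n₁ + s₂²/n₂) = √(5.3130 + 4.8852) = 3.1935
df (Welch-Satterthwaite) = (s₁²/n₁ + s₂²/n₂)² / [(s₁²/n₁)²/(n₁-1) + (s₂²/n₂)²/(n₂-1)] ≈ 35.06
t = (x̄₁ - x̄₂) / SE = (53.81 - 61.65) / 3.1935 = -7.84 / 3.1935 = -2.455
p-value = 0.0192

Since p-value > α = 0.01, we fail to reject H₀.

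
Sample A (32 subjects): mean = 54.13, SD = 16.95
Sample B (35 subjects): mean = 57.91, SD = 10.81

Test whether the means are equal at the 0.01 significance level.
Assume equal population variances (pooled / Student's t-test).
Student's two-sample t-test (equal variances):
H₀: μ₁ = μ₂
H₁: μ₁ ≠ μ₂
df = n₁ + n₂ - 2 = 65
Pooled variance s_p² = [(n₁-1)s₁² + (n₂-1)s₂²] / (n₁ + n₂ - 2) = [(31)(16.95²) + (34)(10.81²)] / 65 = 198.1459
SE = √(s_p²(1/n₁ + 1/n₂)) = √(198.1459 × (1/32 + 1/35)) = 3.4429
t = (x̄₁ - x̄₂) / SE = (54.13 - 57.91) / 3.4429 = -3.78 / 3.4429 = -1.098
p-value = 0.2763

Since p-value > α = 0.01, we fail to reject H₀.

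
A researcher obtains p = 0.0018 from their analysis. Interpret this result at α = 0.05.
Since p = 0.0018 < α = 0.05, reject H₀.
There is sufficient evidence to reject the null hypothesis; the result is statistically significant at the 0.05 level.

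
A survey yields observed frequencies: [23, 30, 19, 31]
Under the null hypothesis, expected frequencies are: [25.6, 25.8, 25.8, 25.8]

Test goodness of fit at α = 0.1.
Chi-square goodness of fit test:
H₀: observed counts match expected distribution
H₁: observed counts differ from expected distribution
df = k - 1 = 3
χ² = Σ(O - E)²/E
   = (23 - 25.6)²/25.6 + (30 - 25.8)²/25.8 + (19 - 25.8)²/25.8 + (31 - 25.8)²/25.8
   = 0.264 + 0.684 + 1.792 + 1.048
   = 3.79
p-value = 0.2853

Since p-value > α = 0.1, we fail to reject H₀.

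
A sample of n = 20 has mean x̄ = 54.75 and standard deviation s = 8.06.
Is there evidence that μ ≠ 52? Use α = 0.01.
One-sample t-test:
H₀: μ = 52
H₁: μ ≠ 52
df = n - 1 = 19
t = (x̄ - μ₀) / (s/√n) = (54.75 - 52) / (8.06/√20) = 1.526
p-value = 0.1435

Since p-value > α = 0.01, we fail to reject H₀.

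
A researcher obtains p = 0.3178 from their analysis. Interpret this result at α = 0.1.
Since p = 0.3178 > α = 0.1, fail to reject H₀.
There is insufficient evidence to reject the null hypothesis; the result is not statistically significant at the 0.1 level.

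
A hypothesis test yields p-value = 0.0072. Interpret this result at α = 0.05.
Since p = 0.0072 < α = 0.05, reject H₀.
There is sufficient evidence to reject the null hypothesis; the result is statistically significant at the 0.05 level.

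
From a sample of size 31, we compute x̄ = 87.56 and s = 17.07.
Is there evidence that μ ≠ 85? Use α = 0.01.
One-sample t-test:
H₀: μ = 85
H₁: μ ≠ 85
df = n - 1 = 30
t = (x̄ - μ₀) / (s/√n) = (87.56 - 85) / (17.07/√31) = 0.835
p-value = 0.4103

Since p-value > α = 0.01, we fail to reject H₀.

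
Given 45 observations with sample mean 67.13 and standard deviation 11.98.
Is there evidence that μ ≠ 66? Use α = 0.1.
One-sample t-test:
H₀: μ = 66
H₁: μ ≠ 66
df = n - 1 = 44
t = (x̄ - μ₀) / (s/√n) = (67.13 - 66) / (11.98/√45) = 0.633
p-value = 0.5302

Since p-value > α = 0.1, we fail to reject H₀.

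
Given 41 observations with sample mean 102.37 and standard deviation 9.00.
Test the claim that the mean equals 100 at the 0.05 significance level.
One-sample t-test:
H₀: μ = 100
H₁: μ ≠ 100
df = n - 1 = 40
t = (x̄ - μ₀) / (s/√n) = (102.37 - 100) / (9.00/√41) = 1.686
p-value = 0.0996

Since p-value > α = 0.05, we fail to reject H₀.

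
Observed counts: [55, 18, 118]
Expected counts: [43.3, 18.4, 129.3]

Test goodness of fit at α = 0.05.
Chi-square goodness of fit test:
H₀: observed counts match expected distribution
H₁: observed counts differ from expected distribution
df = k - 1 = 2
χ² = Σ(O - E)²/E
   = (55 - 43.3)²/43.3 + (18 - 18.4)²/18.4 + (118 - 129.3)²/129.3
   = 3.161 + 0.009 + 0.988
   = 4.16
p-value = 0.1251

Since p-value > α = 0.05, we fail to reject H₀.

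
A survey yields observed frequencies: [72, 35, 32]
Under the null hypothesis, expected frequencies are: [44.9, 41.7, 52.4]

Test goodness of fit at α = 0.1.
Chi-square goodness of fit test:
H₀: observed counts match expected distribution
H₁: observed counts differ from expected distribution
df = k - 1 = 2
χ² = Σ(O - E)²/E
   = (72 - 44.9)²/44.9 + (35 - 41.7)²/41.7 + (32 - 52.4)²/52.4
   = 16.357 + 1.076 + 7.942
   = 25.38
p-value < 0.0001

Since p-value < α = 0.1, we reject H₀.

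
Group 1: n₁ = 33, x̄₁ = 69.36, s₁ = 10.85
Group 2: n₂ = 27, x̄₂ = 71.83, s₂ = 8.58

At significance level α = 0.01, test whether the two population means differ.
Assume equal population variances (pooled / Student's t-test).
Student's two-sample t-test (equal variances):
H₀: μ₁ = μ₂
H₁: μ₁ ≠ μ₂
df = n₁ + n₂ - 2 = 58
Pooled variance s_p² = [(n₁-1)s₁² + (n₂-1)s₂²] / (n₁ + n₂ - 2) = [(32)(10.85²) + (26)(8.58²)] / 58 = 97.9508
SE = √(s_p²(1/n₁ + 1/n₂)) = √(97.9508 × (1/33 + 1/27)) = 2.5683
t = (x̄₁ - x̄₂) / SE = (69.36 - 71.83) / 2.5683 = -2.47 / 2.5683 = -0.962
p-value = 0.3402

Since p-value > α = 0.01, we fail to reject H₀.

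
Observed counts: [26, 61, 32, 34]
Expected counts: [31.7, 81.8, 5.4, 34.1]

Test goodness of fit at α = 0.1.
Chi-square goodness of fit test:
H₀: observed counts match expected distribution
H₁: observed counts differ from expected distribution
df = k - 1 = 3
χ² = Σ(O - E)²/E
   = (26 - 31.7)²/31.7 + (61 - 81.8)²/81.8 + (32 - 5.4)²/5.4 + (34 - 34.1)²/34.1
   = 1.025 + 5.289 + 131.030 + 0.000
   = 137.34
p-value < 0.0001

Since p-value < α = 0.1, we reject H₀.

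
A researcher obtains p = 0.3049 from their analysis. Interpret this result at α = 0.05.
Since p = 0.3049 > α = 0.05, fail to reject H₀.
There is insufficient evidence to reject the null hypothesis; the result is not statistically significant at the 0.05 level.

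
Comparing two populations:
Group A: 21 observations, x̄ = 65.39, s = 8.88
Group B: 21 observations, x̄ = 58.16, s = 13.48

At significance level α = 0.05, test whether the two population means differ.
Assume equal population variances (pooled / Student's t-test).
Student's two-sample t-test (equal variances):
H₀: μ₁ = μ₂
H₁: μ₁ ≠ μ₂
df = n₁ + n₂ - 2 = 40
Pooled variance s_p² = [(n₁-1)s₁² + (n₂-1)s₂²] / (n₁ + n₂ - 2) = [(20)(8.88²) + (20)(13.48²)] / 40 = 130.2824
SE = √(s_p²(1/n₁ + 1/n₂)) = √(130.2824 × (1/21 + 1/21)) = 3.5225
t = (x̄₁ - x̄₂) / SE = (65.39 - 58.16) / 3.5225 = 7.23 / 3.5225 = 2.053
p-value = 0.0467

Since p-value < α = 0.05, we reject H₀.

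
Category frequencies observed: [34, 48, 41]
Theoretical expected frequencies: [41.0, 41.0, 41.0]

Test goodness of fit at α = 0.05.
Chi-square goodness of fit test:
H₀: observed counts match expected distribution
H₁: observed counts differ from expected distribution
df = k - 1 = 2
χ² = Σ(O - E)²/E
   = (34 - 41.0)²/41.0 + (48 - 41.0)²/41.0 + (41 - 41.0)²/41.0
   = 1.195 + 1.195 + 0.000
   = 2.39
p-value = 0.3027

Since p-value > α = 0.05, we fail to reject H₀.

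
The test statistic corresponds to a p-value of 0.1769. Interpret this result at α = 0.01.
Since p = 0.1769 > α = 0.01, fail to reject H₀.
There is insufficient evidence to reject the null hypothesis; the result is not statistically significant at the 0.01 level.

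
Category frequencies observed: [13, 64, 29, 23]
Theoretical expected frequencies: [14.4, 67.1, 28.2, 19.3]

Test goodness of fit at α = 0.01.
Chi-square goodness of fit test:
H₀: observed counts match expected distribution
H₁: observed counts differ from expected distribution
df = k - 1 = 3
χ² = Σ(O - E)²/E
   = (13 - 14.4)²/14.4 + (64 - 67.1)²/67.1 + (29 - 28.2)²/28.2 + (23 - 19.3)²/19.3
   = 0.136 + 0.143 + 0.023 + 0.709
   = 1.01
p-value = 0.7985

Since p-value > α = 0.01, we fail to reject H₀.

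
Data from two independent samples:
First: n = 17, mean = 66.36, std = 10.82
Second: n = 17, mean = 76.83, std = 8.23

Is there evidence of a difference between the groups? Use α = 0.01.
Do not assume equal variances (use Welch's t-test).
Welch's two-sample t-test:
H₀: μ₁ = μ₂
H₁: μ₁ ≠ μ₂
s₁²/n₁ = 10.82²/17 = 6.8866,  s₂²/n₂ = 8.23²/17 = 3.9843
SE = √(s₁²/n₁ + s₂²/n₂) = √(6.8866 + 3.9843) = 3.2971
df (Welch-Satterthwaite) = (s₁²/n₁ + s₂²/n₂)² / [(s₁²/n₁)²/(n₁-1) + (s₂²/n₂)²/(n₂-1)] ≈ 29.87
t = (x̄₁ - x̄₂) / SE = (66.36 - 76.83) / 3.2971 = -10.47 / 3.2971 = -3.176
p-value = 0.0035

Since p-value < α = 0.01, we reject H₀.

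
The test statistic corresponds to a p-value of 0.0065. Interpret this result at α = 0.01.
Since p = 0.0065 < α = 0.01, reject H₀.
There is sufficient evidence to reject the null hypothesis; the result is statistically significant at the 0.01 level.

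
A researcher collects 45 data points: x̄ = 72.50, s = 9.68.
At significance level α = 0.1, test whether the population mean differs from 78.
One-sample t-test:
H₀: μ = 78
H₁: μ ≠ 78
df = n - 1 = 44
t = (x̄ - μ₀) / (s/√n) = (72.50 - 78) / (9.68/√45) = -3.811
p-value = 0.0004

Since p-value < α = 0.1, we reject H₀.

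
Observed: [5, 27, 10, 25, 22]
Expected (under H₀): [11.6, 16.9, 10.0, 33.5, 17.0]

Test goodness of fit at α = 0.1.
Chi-square goodness of fit test:
H₀: observed counts match expected distribution
H₁: observed counts differ from expected distribution
df = k - 1 = 4
χ² = Σ(O - E)²/E
   = (5 - 11.6)²/11.6 + (27 - 16.9)²/16.9 + (10 - 10.0)²/10.0 + (25 - 33.5)²/33.5 + (22 - 17.0)²/17.0
   = 3.755 + 6.036 + 0.000 + 2.157 + 1.471
   = 13.42
p-value = 0.0094

Since p-value < α = 0.1, we reject H₀.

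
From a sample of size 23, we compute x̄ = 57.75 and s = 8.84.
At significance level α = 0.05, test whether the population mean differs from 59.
One-sample t-test:
H₀: μ = 59
H₁: μ ≠ 59
df = n - 1 = 22
t = (x̄ - μ₀) / (s/√n) = (57.75 - 59) / (8.84/√23) = -0.678
p-value = 0.5048

Since p-value > α = 0.05, we fail to reject H₀.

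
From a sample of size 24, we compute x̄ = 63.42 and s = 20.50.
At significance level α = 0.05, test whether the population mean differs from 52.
One-sample t-test:
H₀: μ = 52
H₁: μ ≠ 52
df = n - 1 = 23
t = (x̄ - μ₀) / (s/√n) = (63.42 - 52) / (20.50/√24) = 2.729
p-value = 0.0120

Since p-value < α = 0.05, we reject H₀.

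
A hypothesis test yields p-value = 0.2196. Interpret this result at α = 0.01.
Since p = 0.2196 > α = 0.01, fail to reject H₀.
There is insufficient evidence to reject the null hypothesis; the result is not statistically significant at the 0.01 level.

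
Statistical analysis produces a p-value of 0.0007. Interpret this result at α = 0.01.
Since p = 0.0007 < α = 0.01, reject H₀.
There is sufficient evidence to reject the null hypothesis; the result is statistically significant at the 0.01 level.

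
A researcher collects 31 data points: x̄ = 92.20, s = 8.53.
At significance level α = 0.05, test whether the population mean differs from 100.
One-sample t-test:
H₀: μ = 100
H₁: μ ≠ 100
df = n - 1 = 30
t = (x̄ - μ₀) / (s/√n) = (92.20 - 100) / (8.53/√31) = -5.091
p-value < 0.0001

Since p-value < α = 0.05, we reject H₀.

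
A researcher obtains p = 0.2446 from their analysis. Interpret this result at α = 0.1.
Since p = 0.2446 > α = 0.1, fail to reject H₀.
There is insufficient evidence to reject the null hypothesis; the result is not statistically significant at the 0.1 level.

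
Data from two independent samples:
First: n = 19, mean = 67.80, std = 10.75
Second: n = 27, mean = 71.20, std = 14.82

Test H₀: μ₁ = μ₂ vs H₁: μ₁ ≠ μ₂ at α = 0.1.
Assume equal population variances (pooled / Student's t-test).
Student's two-sample t-test (equal variances):
H₀: μ₁ = μ₂
H₁: μ₁ ≠ μ₂
df = n₁ + n₂ - 2 = 44
Pooled variance s_p² = [(n₁-1)s₁² + (n₂-1)s₂²] / (n₁ + n₂ - 2) = [(18)(10.75²) + (26)(14.82²)] / 44 = 177.0584
SE = √(s_p²(1/n₁ + 1/n₂)) = √(177.0584 × (1/19 + 1/27)) = 3.9845
t = (x̄₁ - x̄₂) / SE = (67.80 - 71.20) / 3.9845 = -3.40 / 3.9845 = -0.853
p-value = 0.3981

Since p-value > α = 0.1, we fail to reject H₀.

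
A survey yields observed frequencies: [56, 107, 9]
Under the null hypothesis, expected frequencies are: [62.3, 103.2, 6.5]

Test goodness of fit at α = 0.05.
Chi-square goodness of fit test:
H₀: observed counts match expected distribution
H₁: observed counts differ from expected distribution
df = k - 1 = 2
χ² = Σ(O - E)²/E
   = (56 - 62.3)²/62.3 + (107 - 103.2)²/103.2 + (9 - 6.5)²/6.5
   = 0.637 + 0.140 + 0.962
   = 1.74
p-value = 0.4193

Since p-value > α = 0.05, we fail to reject H₀.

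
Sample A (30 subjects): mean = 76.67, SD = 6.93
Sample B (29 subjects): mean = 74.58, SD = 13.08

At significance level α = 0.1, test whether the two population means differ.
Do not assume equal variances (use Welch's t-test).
Welch's two-sample t-test:
H₀: μ₁ = μ₂
H₁: μ₁ ≠ μ₂
s₁²/n₁ = 6.93²/30 = 1.6008,  s₂²/n₂ = 13.08²/29 = 5.8995
SE = √(s₁²/n₁ + s₂²/n₂) = √(1.6008 + 5.8995) = 2.7387
df (Welch-Satterthwaite) = (s₁²/n₁ + s₂²/n₂)² / [(s₁²/n₁)²/(n₁-1) + (s₂²/n₂)²/(n₂-1)] ≈ 42.25
t = (x̄₁ - x̄₂) / SE = (76.67 - 74.58) / 2.7387 = 2.09 / 2.7387 = 0.763
p-value = 0.4496

Since p-value > α = 0.1, we fail to reject H₀.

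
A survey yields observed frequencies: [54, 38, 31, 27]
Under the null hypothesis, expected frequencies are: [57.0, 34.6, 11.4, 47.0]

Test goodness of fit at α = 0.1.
Chi-square goodness of fit test:
H₀: observed counts match expected distribution
H₁: observed counts differ from expected distribution
df = k - 1 = 3
χ² = Σ(O - E)²/E
   = (54 - 57.0)²/57.0 + (38 - 34.6)²/34.6 + (31 - 11.4)²/11.4 + (27 - 47.0)²/47.0
   = 0.158 + 0.334 + 33.698 + 8.511
   = 42.70
p-value < 0.0001

Since p-value < α = 0.1, we reject H₀.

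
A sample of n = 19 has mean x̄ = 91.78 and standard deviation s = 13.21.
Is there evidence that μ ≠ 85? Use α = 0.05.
One-sample t-test:
H₀: μ = 85
H₁: μ ≠ 85
df = n - 1 = 18
t = (x̄ - μ₀) / (s/√n) = (91.78 - 85) / (13.21/√19) = 2.237
p-value = 0.0382

Since p-value < α = 0.05, we reject H₀.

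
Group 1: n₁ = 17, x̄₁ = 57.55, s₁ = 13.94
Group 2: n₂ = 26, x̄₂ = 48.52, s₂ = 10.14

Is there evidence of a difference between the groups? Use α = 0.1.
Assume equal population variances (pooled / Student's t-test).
Student's two-sample t-test (equal variances):
H₀: μ₁ = μ₂
H₁: μ₁ ≠ μ₂
df = n₁ + n₂ - 2 = 41
Pooled variance s_p² = [(n₁-1)s₁² + (n₂-1)s₂²] / (n₁ + n₂ - 2) = [(16)(13.94²) + (25)(10.14²)] / 41 = 138.5285
SE = √(s_p²(1/n₁ + 1/n₂)) = √(138.5285 × (1/17 + 1/26)) = 3.6711
t = (x̄₁ - x̄₂) / SE = (57.55 - 48.52) / 3.6711 = 9.03 / 3.6711 = 2.460
p-value = 0.0182

Since p-value < α = 0.1, we reject H₀.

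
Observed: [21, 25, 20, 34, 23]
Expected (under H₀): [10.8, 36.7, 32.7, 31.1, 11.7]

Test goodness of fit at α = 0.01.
Chi-square goodness of fit test:
H₀: observed counts match expected distribution
H₁: observed counts differ from expected distribution
df = k - 1 = 4
χ² = Σ(O - E)²/E
   = (21 - 10.8)²/10.8 + (25 - 36.7)²/36.7 + (20 - 32.7)²/32.7 + (34 - 31.1)²/31.1 + (23 - 11.7)²/11.7
   = 9.633 + 3.730 + 4.932 + 0.270 + 10.914
   = 29.48
p-value < 0.0001

Since p-value < α = 0.01, we reject H₀.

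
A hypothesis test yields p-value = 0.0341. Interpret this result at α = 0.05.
Since p = 0.0341 < α = 0.05, reject H₀.
There is sufficient evidence to reject the null hypothesis; the result is statistically significant at the 0.05 level.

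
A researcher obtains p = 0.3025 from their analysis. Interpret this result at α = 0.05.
Since p = 0.3025 > α = 0.05, fail to reject H₀.
There is insufficient evidence to reject the null hypothesis; the result is not statistically significant at the 0.05 level.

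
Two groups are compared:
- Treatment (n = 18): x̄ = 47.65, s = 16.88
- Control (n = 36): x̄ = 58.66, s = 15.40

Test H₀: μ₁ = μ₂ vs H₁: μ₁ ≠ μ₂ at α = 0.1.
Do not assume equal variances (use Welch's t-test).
Welch's two-sample t-test:
H₀: μ₁ = μ₂
H₁: μ₁ ≠ μ₂
s₁²/n₁ = 16.88²/18 = 15.8297,  s₂²/n₂ = 15.40²/36 = 6.5878
SE = √(s₁²/n₁ + s₂²/n₂) = √(15.8297 + 6.5878) = 4.7347
df (Welch-Satterthwaite) = (s₁²/n₁ + s₂²/n₂)² / [(s₁²/n₁)²/(n₁-1) + (s₂²/n₂)²/(n₂-1)] ≈ 31.45
t = (x̄₁ - x̄₂) / SE = (47.65 - 58.66) / 4.7347 = -11.01 / 4.7347 = -2.325
p-value = 0.0267

Since p-value < α = 0.1, we reject H₀.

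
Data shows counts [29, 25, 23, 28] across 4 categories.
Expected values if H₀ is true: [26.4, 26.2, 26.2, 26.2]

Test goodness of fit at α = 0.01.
Chi-square goodness of fit test:
H₀: observed counts match expected distribution
H₁: observed counts differ from expected distribution
df = k - 1 = 3
χ² = Σ(O - E)²/E
   = (29 - 26.4)²/26.4 + (25 - 26.2)²/26.2 + (23 - 26.2)²/26.2 + (28 - 26.2)²/26.2
   = 0.256 + 0.055 + 0.391 + 0.124
   = 0.83
p-value = 0.8434

Since p-value > α = 0.01, we fail to reject H₀.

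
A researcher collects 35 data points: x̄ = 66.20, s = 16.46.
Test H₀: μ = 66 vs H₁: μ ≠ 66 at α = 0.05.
One-sample t-test:
H₀: μ = 66
H₁: μ ≠ 66
df = n - 1 = 34
t = (x̄ - μ₀) / (s/√n) = (66.20 - 66) / (16.46/√35) = 0.072
p-value = 0.9431

Since p-value > α = 0.05, we fail to reject H₀.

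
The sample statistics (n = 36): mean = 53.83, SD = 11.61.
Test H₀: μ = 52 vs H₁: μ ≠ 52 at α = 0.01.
One-sample t-test:
H₀: μ = 52
H₁: μ ≠ 52
df = n - 1 = 35
t = (x̄ - μ₀) / (s/√n) = (53.83 - 52) / (11.61/√36) = 0.946
p-value = 0.3508

Since p-value > α = 0.01, we fail to reject H₀.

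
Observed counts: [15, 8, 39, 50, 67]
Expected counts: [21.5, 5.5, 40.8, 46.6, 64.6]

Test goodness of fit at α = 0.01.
Chi-square goodness of fit test:
H₀: observed counts match expected distribution
H₁: observed counts differ from expected distribution
df = k - 1 = 4
χ² = Σ(O - E)²/E
   = (15 - 21.5)²/21.5 + (8 - 5.5)²/5.5 + (39 - 40.8)²/40.8 + (50 - 46.6)²/46.6 + (67 - 64.6)²/64.6
   = 1.965 + 1.136 + 0.079 + 0.248 + 0.089
   = 3.52
p-value = 0.4751

Since p-value > α = 0.01, we fail to reject H₀.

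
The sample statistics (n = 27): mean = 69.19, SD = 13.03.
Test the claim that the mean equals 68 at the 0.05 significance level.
One-sample t-test:
H₀: μ = 68
H₁: μ ≠ 68
df = n - 1 = 26
t = (x̄ - μ₀) / (s/√n) = (69.19 - 68) / (13.03/√27) = 0.475
p-value = 0.6391

Since p-value > α = 0.05, we fail to reject H₀.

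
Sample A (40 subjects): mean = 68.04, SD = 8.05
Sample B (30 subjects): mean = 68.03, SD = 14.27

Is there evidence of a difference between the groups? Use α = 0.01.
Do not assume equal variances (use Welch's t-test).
Welch's two-sample t-test:
H₀: μ₁ = μ₂
H₁: μ₁ ≠ μ₂
s₁²/n₁ = 8.05²/40 = 1.6201,  s₂²/n₂ = 14.27²/30 = 6.7878
SE = √(s₁²/n₁ + s₂²/n₂) = √(1.6201 + 6.7878) = 2.8996
df (Welch-Satterthwaite) = (s₁²/n₁ + s₂²/n₂)² / [(s₁²/n₁)²/(n₁-1) + (s₂²/n₂)²/(n₂-1)] ≈ 42.69
t = (x̄₁ - x̄₂) / SE = (68.04 - 68.03) / 2.8996 = 0.01 / 2.8996 = 0.003
p-value = 0.9973

Since p-value > α = 0.01, we fail to reject H₀.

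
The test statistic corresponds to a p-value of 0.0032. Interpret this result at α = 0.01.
Since p = 0.0032 < α = 0.01, reject H₀.
There is sufficient evidence to reject the null hypothesis; the result is statistically significant at the 0.01 level.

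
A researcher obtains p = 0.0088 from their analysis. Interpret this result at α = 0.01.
Since p = 0.0088 < α = 0.01, reject H₀.
There is sufficient evidence to reject the null hypothesis; the result is statistically significant at the 0.01 level.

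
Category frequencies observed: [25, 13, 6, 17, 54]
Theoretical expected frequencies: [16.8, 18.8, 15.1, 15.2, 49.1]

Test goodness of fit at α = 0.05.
Chi-square goodness of fit test:
H₀: observed counts match expected distribution
H₁: observed counts differ from expected distribution
df = k - 1 = 4
χ² = Σ(O - E)²/E
   = (25 - 16.8)²/16.8 + (13 - 18.8)²/18.8 + (6 - 15.1)²/15.1 + (17 - 15.2)²/15.2 + (54 - 49.1)²/49.1
   = 4.002 + 1.789 + 5.484 + 0.213 + 0.489
   = 11.98
p-value = 0.0175

Since p-value < α = 0.05, we reject H₀.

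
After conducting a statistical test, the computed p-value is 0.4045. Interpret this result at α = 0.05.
Since p = 0.4045 > α = 0.05, fail to reject H₀.
There is insufficient evidence to reject the null hypothesis; the result is not statistically significant at the 0.05 level.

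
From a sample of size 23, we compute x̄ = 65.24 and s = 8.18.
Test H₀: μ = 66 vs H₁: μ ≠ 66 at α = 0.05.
One-sample t-test:
H₀: μ = 66
H₁: μ ≠ 66
df = n - 1 = 22
t = (x̄ - μ₀) / (s/√n) = (65.24 - 66) / (8.18/√23) = -0.446
p-value = 0.6603

Since p-value > α = 0.05, we fail to reject H₀.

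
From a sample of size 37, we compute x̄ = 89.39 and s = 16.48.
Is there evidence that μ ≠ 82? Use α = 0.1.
One-sample t-test:
H₀: μ = 82
H₁: μ ≠ 82
df = n - 1 = 36
t = (x̄ - μ₀) / (s/√n) = (89.39 - 82) / (16.48/√37) = 2.728
p-value = 0.0098

Since p-value < α = 0.1, we reject H₀.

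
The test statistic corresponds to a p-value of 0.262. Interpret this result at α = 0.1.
Since p = 0.262 > α = 0.1, fail to reject H₀.
There is insufficient evidence to reject the null hypothesis; the result is not statistically significant at the 0.1 level.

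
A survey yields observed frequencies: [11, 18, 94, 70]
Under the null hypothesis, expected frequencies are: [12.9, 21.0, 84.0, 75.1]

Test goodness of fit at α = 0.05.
Chi-square goodness of fit test:
H₀: observed counts match expected distribution
H₁: observed counts differ from expected distribution
df = k - 1 = 3
χ² = Σ(O - E)²/E
   = (11 - 12.9)²/12.9 + (18 - 21.0)²/21.0 + (94 - 84.0)²/84.0 + (70 - 75.1)²/75.1
   = 0.280 + 0.429 + 1.190 + 0.346
   = 2.25
p-value = 0.5231

Since p-value > α = 0.05, we fail to reject H₀.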